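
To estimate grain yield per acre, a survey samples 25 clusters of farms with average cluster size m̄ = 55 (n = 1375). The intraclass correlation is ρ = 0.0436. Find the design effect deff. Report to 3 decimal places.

deff = 1 + (55 − 1)·0.0436 = 1 + 2.3544 = 3.3544.

3.354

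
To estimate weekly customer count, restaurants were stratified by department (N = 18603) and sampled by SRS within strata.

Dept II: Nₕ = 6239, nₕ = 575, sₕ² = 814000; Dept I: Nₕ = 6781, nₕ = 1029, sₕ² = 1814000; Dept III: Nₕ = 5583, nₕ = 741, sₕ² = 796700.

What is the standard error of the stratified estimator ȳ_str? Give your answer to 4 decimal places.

Var(ȳ_str) = Σₕ Wₕ²(1 − fₕ)sₕ²/nₕ with Wₕ = Nₕ/N, N = 18603.
Dept II: Wₕ = 0.33537601; term = 0.33537601²·(1 − 0.09216221)·814000/575 = 144.55357.
Dept I: Wₕ = 0.36451110; term = 0.36451110²·(1 − 0.15174753)·1814000/1029 = 198.68659.
Dept III: Wₕ = 0.30011289; term = 0.30011289²·(1 − 0.13272434)·796700/741 = 83.985256.
Sum = 427.22542.
SE = √(427.22542) = 20.6694.

20.6694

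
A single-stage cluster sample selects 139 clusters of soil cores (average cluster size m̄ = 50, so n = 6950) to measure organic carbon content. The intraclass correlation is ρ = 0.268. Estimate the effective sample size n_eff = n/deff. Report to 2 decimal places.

491.79

deff = 1 + (50 − 1)·0.268 = 1 + 13.132 = 14.132.
n_eff = 6950 / 14.132 = 491.79.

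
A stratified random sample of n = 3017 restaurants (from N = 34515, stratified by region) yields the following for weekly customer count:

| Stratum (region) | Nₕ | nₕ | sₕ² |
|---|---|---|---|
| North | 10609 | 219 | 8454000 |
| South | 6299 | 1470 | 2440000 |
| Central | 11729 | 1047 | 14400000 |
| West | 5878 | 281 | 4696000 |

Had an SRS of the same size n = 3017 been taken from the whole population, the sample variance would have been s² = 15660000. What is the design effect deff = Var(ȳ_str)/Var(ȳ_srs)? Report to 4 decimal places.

Var(ȳ_str) = Σ Wₕ²(1−fₕ)sₕ²/nₕ with Wₕ = Nₕ/34515:
  North: (10609/34515)²·(1−219/10609)·8454000/219 = 3571.8431
  South: (6299/34515)²·(1−1470/6299)·2440000/1470 = 42.3824
  Central: (11729/34515)²·(1−1047/11729)·14400000/1047 = 1446.4839
  West: (5878/34515)²·(1−281/5878)·4696000/281 = 461.5204
  → Var(ȳ_str) = 5522.2298.
Var(ȳ_srs) = (1 − 3017/34515)·15660000/3017 = 4736.8709.
deff = 5522.2298 / 4736.8709 = 1.1658.

1.1658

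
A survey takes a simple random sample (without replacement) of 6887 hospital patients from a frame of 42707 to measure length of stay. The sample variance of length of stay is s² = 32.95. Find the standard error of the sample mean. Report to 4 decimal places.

Under SRS without replacement, Var(ȳ) = (1 − f)·s²/n with f = n/N = 6887/42707 = 0.16126162.
Var(ȳ) = (1 − 0.16126162)·32.95/6887 = 0.83873838·0.0047843764 = 0.0040128401.
SE(ȳ) = √(0.0040128401) = 0.0633.

0.0633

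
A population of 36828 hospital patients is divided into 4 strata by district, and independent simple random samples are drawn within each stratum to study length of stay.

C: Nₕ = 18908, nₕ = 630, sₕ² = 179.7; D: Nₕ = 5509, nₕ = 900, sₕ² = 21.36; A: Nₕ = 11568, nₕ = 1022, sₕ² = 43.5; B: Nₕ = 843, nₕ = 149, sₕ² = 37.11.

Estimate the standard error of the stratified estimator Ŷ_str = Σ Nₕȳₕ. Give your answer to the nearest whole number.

10223

Var(Ŷ_str) = Σₕ Nₕ²(1 − fₕ)sₕ²/nₕ.
C: 18908²·(1 − 630/18908)·179.7/630 = 9.8578407 × 10^7.
D: 5509²·(1 − 900/5509)·21.36/900 = 602612.62.
A: 11568²·(1 − 1022/11568)·43.5/1022 = 5.1925945 × 10^6.
B: 843²·(1 − 149/843)·37.11/149 = 145710.8.
Sum = 1.0451932 × 10^8.
SE = √(1.0451932 × 10^8) = 10223.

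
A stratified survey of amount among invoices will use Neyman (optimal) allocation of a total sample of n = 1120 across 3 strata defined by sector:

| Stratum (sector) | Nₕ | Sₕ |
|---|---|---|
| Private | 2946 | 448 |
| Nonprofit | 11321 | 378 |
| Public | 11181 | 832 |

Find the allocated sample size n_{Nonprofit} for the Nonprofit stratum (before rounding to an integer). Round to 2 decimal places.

Neyman allocation: nₕ = n·NₕSₕ / Σⱼ NⱼSⱼ.
Σ NⱼSⱼ = 2946·448 + 11321·378 + 11181·832 = 1.4901738 × 10^7.
n_{Nonprofit} = 1120·11321·378 / (1.4901738 × 10^7) = 321.63.

321.63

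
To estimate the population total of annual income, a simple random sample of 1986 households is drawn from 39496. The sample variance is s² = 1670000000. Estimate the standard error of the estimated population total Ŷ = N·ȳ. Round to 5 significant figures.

3.5295 × 10^7

Var(Ŷ) = N²·Var(ȳ) = N²·(1 − n/N)·s²/n.
f = 1986/39496 = 0.05028357; Var(ȳ) = 0.94971643·1670000000/1986 = 798603.44.
Var(Ŷ) = 39496² · 798603.44 = 1.2457687 × 10^15.
SE(Ŷ) = √(1.2457687 × 10^15) = 3.5295 × 10^7.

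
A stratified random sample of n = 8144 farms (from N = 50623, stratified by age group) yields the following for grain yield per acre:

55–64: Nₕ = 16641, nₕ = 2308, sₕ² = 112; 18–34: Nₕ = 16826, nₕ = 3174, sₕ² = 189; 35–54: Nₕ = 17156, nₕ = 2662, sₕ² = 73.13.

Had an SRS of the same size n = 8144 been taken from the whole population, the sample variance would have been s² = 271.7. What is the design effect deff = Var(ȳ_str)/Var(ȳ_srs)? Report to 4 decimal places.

0.4472

Var(ȳ_str) = Σ Wₕ²(1−fₕ)sₕ²/nₕ with Wₕ = Nₕ/50623:
  55–64: (16641/50623)²·(1−2308/16641)·112/2308 = 0.0045165101
  18–34: (16826/50623)²·(1−3174/16826)·189/3174 = 0.0053374803
  35–54: (17156/50623)²·(1−2662/17156)·73.13/2662 = 0.0026656066
  → Var(ȳ_str) = 0.012519597.
Var(ȳ_srs) = (1 − 8144/50623)·271.7/8144 = 0.027994859.
deff = 0.012519597 / 0.027994859 = 0.4472.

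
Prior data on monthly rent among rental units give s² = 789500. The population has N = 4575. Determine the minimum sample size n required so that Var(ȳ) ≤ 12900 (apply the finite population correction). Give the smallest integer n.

Without fpc, n₀ = s²/D = 789500/12900 = 61.2016.
With fpc, (1 − n/N)·s²/n ≤ D requires n ≥ n₀/(1 + n₀/N) = 61.2016/(1 + 61.2016/4575) = 60.3937.
Rounding up, n = 61.

61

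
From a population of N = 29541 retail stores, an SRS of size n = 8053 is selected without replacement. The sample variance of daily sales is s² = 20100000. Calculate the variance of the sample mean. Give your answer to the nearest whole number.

1816

Under SRS without replacement, Var(ȳ) = (1 − f)·s²/n with f = n/N = 8053/29541 = 0.27260418.
Var(ȳ) = (1 − 0.27260418)·20100000/8053 = 0.72739582·2495.9642 = 1815.554.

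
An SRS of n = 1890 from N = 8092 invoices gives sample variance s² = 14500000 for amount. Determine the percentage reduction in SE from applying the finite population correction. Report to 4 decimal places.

12.4537

f = n/N = 1890/8092 = 0.23356401.
SE_no-fpc = √(s²/n) = 87.589712; SE_fpc = √((1−f)s²/n) = 76.681578.
Ratio = √(1−f) = 0.87546330. Reduction = 100·(1 − 0.87546330) = 12.4537%.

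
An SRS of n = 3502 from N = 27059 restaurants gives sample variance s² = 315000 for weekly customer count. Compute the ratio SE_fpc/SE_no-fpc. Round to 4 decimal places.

0.9330

f = n/N = 3502/27059 = 0.12942090.
SE_no-fpc = √(s²/n) = 9.4841236; SE_fpc = √((1−f)s²/n) = 8.8491453.
Ratio = √(1−f) = 0.93304829.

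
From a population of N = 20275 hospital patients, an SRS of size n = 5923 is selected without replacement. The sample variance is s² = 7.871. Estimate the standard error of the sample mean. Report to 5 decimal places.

0.03067

Under SRS without replacement, Var(ȳ) = (1 − f)·s²/n with f = n/N = 5923/20275 = 0.29213317.
Var(ȳ) = (1 − 0.29213317)·7.871/5923 = 0.70786683·0.0013288874 = 9.406753 × 10^-4.
SE(ȳ) = √(9.406753 × 10^-4) = 0.03067.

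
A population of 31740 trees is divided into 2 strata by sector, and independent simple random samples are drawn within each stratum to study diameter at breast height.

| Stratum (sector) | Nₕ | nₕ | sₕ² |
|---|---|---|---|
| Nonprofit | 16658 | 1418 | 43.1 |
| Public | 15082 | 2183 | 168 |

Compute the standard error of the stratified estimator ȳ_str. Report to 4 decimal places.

0.1501

Var(ȳ_str) = Σₕ Wₕ²(1 − fₕ)sₕ²/nₕ with Wₕ = Nₕ/N, N = 31740.
Nonprofit: Wₕ = 0.52482672; term = 0.52482672²·(1 − 0.08512426)·43.1/1418 = 0.0076594047.
Public: Wₕ = 0.47517328; term = 0.47517328²·(1 − 0.14474208)·168/2183 = 0.014861296.
Sum = 0.022520701.
SE = √(0.022520701) = 0.1501.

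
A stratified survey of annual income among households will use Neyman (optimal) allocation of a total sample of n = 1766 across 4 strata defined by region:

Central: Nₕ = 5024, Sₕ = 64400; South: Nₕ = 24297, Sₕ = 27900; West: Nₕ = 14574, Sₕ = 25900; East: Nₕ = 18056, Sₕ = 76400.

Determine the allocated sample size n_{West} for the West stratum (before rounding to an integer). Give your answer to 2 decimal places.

Neyman allocation: nₕ = n·NₕSₕ / Σⱼ NⱼSⱼ.
Σ NⱼSⱼ = 5024·64400 + 24297·27900 + 14574·25900 + 18056·76400 = 2.7583769 × 10^9.
n_{West} = 1766·14574·25900 / (2.7583769 × 10^9) = 241.67.

241.67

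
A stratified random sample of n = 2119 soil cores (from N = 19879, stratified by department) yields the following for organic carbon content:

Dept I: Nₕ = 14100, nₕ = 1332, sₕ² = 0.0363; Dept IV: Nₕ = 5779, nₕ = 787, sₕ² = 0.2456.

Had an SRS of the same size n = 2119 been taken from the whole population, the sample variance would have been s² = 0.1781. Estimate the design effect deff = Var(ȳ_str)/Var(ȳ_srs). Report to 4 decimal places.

0.4687

Var(ȳ_str) = Σ Wₕ²(1−fₕ)sₕ²/nₕ with Wₕ = Nₕ/19879:
  Dept I: (14100/19879)²·(1−1332/14100)·0.0363/1332 = 1.2415246 × 10^-5
  Dept IV: (5779/19879)²·(1−787/5779)·0.2456/787 = 2.2781999 × 10^-5
  → Var(ȳ_str) = 3.5197245 × 10^-5.
Var(ȳ_srs) = (1 − 2119/19879)·0.1781/2119 = 7.5089877 × 10^-5.
deff = (3.5197245 × 10^-5) / (7.5089877 × 10^-5) = 0.4687.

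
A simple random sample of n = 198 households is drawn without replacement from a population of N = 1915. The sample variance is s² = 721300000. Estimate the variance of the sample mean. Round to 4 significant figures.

3.266 × 10^6

Under SRS without replacement, Var(ȳ) = (1 − f)·s²/n with f = n/N = 198/1915 = 0.10339426.
Var(ȳ) = (1 − 0.10339426)·721300000/198 = 0.89660574·3.6429293 × 10^6 = 3.2662713 × 10^6.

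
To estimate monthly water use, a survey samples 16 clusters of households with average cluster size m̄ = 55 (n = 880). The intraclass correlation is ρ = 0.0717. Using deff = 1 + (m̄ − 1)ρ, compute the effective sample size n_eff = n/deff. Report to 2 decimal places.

deff = 1 + (55 − 1)·0.0717 = 1 + 3.8718 = 4.8718.
n_eff = 880 / 4.8718 = 180.63.

180.63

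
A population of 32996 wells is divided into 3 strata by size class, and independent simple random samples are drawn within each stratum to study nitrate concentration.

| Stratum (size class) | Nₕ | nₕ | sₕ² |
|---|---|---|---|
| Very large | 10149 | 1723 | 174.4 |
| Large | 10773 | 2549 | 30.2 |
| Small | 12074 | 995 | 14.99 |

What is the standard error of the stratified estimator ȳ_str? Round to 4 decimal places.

0.1038

Var(ȳ_str) = Σₕ Wₕ²(1 − fₕ)sₕ²/nₕ with Wₕ = Nₕ/N, N = 32996.
Very large: Wₕ = 0.30758274; term = 0.30758274²·(1 − 0.16977042)·174.4/1723 = 0.0079502964.
Large: Wₕ = 0.32649412; term = 0.32649412²·(1 − 0.23661004)·30.2/2549 = 9.6412708 × 10^-4.
Small: Wₕ = 0.36592314; term = 0.36592314²·(1 − 0.08240848)·14.99/995 = 0.0018510054.
Sum = 0.010765429.
SE = √(0.010765429) = 0.1038.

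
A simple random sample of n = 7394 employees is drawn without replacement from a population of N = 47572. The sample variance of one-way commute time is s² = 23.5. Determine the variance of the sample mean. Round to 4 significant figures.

Under SRS without replacement, Var(ȳ) = (1 − f)·s²/n with f = n/N = 7394/47572 = 0.15542756.
Var(ȳ) = (1 − 0.15542756)·23.5/7394 = 0.84457244·0.0031782526 = 0.0026842646.

0.002684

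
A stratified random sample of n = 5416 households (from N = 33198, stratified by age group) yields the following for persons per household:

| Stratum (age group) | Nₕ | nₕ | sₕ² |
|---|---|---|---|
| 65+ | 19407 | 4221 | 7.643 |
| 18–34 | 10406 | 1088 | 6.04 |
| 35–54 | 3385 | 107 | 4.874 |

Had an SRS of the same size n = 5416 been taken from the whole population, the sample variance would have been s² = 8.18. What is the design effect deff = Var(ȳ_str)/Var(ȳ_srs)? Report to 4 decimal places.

1.1324

Var(ȳ_str) = Σ Wₕ²(1−fₕ)sₕ²/nₕ with Wₕ = Nₕ/33198:
  65+: (19407/33198)²·(1−4221/19407)·7.643/4221 = 4.8420188 × 10^-4
  18–34: (10406/33198)²·(1−1088/10406)·6.04/1088 = 4.8841695 × 10^-4
  35–54: (3385/33198)²·(1−107/3385)·4.874/107 = 4.5861212 × 10^-4
  → Var(ȳ_str) = 0.001431231.
Var(ȳ_srs) = (1 − 5416/33198)·8.18/5416 = 0.0012639393.
deff = 0.001431231 / 0.0012639393 = 1.1324.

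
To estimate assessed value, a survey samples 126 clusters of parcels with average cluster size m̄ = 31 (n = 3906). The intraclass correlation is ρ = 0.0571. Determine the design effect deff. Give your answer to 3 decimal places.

deff = 1 + (31 − 1)·0.0571 = 1 + 1.713 = 2.713.

2.713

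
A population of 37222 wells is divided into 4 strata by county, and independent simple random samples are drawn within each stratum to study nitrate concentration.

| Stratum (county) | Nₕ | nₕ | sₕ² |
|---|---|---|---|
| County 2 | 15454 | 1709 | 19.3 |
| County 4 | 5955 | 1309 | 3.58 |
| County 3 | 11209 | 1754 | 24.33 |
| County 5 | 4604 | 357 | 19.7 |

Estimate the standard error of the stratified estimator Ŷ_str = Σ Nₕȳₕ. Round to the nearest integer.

2241

Var(Ŷ_str) = Σₕ Nₕ²(1 − fₕ)sₕ²/nₕ.
County 2: 15454²·(1 − 1709/15454)·19.3/1709 = 2.3988379 × 10^6.
County 4: 5955²·(1 − 1309/5955)·3.58/1309 = 75666.623.
County 3: 11209²·(1 − 1754/11209)·24.33/1754 = 1.4700798 × 10^6.
County 5: 4604²·(1 − 357/4604)·19.7/357 = 1.0789854 × 10^6.
Sum = 5.0235697 × 10^6.
SE = √(5.0235697 × 10^6) = 2241.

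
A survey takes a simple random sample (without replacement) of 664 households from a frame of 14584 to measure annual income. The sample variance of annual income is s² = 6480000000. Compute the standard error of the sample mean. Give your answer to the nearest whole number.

3052

Under SRS without replacement, Var(ȳ) = (1 − f)·s²/n with f = n/N = 664/14584 = 0.04552935.
Var(ȳ) = (1 − 0.04552935)·6480000000/664 = 0.95447065·9.7590361 × 10^6 = 9.3147136 × 10^6.
SE(ȳ) = √(9.3147136 × 10^6) = 3052.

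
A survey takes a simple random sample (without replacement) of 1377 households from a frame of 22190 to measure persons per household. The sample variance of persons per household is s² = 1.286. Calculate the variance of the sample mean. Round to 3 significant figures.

Under SRS without replacement, Var(ȳ) = (1 − f)·s²/n with f = n/N = 1377/22190 = 0.06205498.
Var(ȳ) = (1 − 0.06205498)·1.286/1377 = 0.93794502·9.3391431 × 10^-4 = 8.7596027 × 10^-4.

8.76 × 10^-4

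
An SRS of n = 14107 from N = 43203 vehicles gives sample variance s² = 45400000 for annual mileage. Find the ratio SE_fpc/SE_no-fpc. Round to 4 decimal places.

0.8207

f = n/N = 14107/43203 = 0.32652825.
SE_no-fpc = √(s²/n) = 56.729714; SE_fpc = √((1−f)s²/n) = 46.555424.
Ratio = √(1−f) = 0.82065325.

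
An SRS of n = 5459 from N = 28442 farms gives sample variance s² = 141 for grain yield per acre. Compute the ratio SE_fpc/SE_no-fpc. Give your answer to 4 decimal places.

f = n/N = 5459/28442 = 0.19193446.
SE_no-fpc = √(s²/n) = 0.16071374; SE_fpc = √((1−f)s²/n) = 0.14446954.
Ratio = √(1−f) = 0.89892466.

0.8989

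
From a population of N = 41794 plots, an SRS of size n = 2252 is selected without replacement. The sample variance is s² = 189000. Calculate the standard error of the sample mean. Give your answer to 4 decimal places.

Under SRS without replacement, Var(ȳ) = (1 − f)·s²/n with f = n/N = 2252/41794 = 0.05388333.
Var(ȳ) = (1 − 0.05388333)·189000/2252 = 0.94611667·83.9254 = 79.403219.
SE(ȳ) = √(79.403219) = 8.9108.

8.9108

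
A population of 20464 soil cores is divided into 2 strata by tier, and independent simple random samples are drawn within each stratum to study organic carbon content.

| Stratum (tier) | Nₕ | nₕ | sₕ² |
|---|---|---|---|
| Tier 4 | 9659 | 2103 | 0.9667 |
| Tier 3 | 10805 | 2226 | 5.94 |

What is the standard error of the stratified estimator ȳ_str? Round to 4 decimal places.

Var(ȳ_str) = Σₕ Wₕ²(1 − fₕ)sₕ²/nₕ with Wₕ = Nₕ/N, N = 20464.
Tier 4: Wₕ = 0.47199961; term = 0.47199961²·(1 − 0.21772440)·0.9667/2103 = 8.0111619 × 10^-5.
Tier 3: Wₕ = 0.52800039; term = 0.52800039²·(1 − 0.20601573)·5.94/2226 = 5.9066559 × 10^-4.
Sum = 6.7077721 × 10^-4.
SE = √(6.7077721 × 10^-4) = 0.0259.

0.0259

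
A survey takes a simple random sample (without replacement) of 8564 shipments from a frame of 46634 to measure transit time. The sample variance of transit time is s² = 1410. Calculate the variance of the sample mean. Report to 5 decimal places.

0.13441

Under SRS without replacement, Var(ȳ) = (1 − f)·s²/n with f = n/N = 8564/46634 = 0.18364284.
Var(ȳ) = (1 − 0.18364284)·1410/8564 = 0.81635716·0.16464269 = 0.13440724.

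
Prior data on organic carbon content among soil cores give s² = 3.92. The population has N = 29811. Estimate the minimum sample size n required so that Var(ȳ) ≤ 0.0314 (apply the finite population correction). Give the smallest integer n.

125

Without fpc, n₀ = s²/D = 3.92/0.0314 = 124.8408.
With fpc, (1 − n/N)·s²/n ≤ D requires n ≥ n₀/(1 + n₀/N) = 124.8408/(1 + 124.8408/29811) = 124.3202.
Rounding up, n = 125.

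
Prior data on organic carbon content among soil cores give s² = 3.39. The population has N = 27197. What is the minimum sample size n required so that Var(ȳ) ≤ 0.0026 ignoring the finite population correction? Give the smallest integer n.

Without fpc, n₀ = s²/D = 3.39/0.0026 = 1303.8462.
Rounding up, n = 1304.

1304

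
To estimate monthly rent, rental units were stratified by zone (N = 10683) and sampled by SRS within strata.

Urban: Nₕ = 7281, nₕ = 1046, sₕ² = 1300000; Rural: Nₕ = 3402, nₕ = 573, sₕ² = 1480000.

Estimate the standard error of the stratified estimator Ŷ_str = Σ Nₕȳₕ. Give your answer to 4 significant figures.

Var(Ŷ_str) = Σₕ Nₕ²(1 − fₕ)sₕ²/nₕ.
Urban: 7281²·(1 − 1046/7281)·1300000/1046 = 5.6420789 × 10^10.
Rural: 3402²·(1 − 573/3402)·1480000/573 = 2.4858467 × 10^10.
Sum = 8.1279256 × 10^10.
SE = √(8.1279256 × 10^10) = 285100.

285100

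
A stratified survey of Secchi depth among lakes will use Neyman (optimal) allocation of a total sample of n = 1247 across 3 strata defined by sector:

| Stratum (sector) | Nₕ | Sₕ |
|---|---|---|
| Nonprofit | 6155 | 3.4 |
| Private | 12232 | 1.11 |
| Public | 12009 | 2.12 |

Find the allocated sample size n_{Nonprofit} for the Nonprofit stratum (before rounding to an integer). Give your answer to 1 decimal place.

435.2

Neyman allocation: nₕ = n·NₕSₕ / Σⱼ NⱼSⱼ.
Σ NⱼSⱼ = 6155·3.4 + 12232·1.11 + 12009·2.12 = 59963.6.
n_{Nonprofit} = 1247·6155·3.4 / 59963.6 = 435.2.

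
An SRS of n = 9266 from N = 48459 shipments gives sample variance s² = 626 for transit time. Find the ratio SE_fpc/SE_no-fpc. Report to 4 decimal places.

f = n/N = 9266/48459 = 0.19121319.
SE_no-fpc = √(s²/n) = 0.25992079; SE_fpc = √((1−f)s²/n) = 0.23375346.
Ratio = √(1−f) = 0.89932575.

0.8993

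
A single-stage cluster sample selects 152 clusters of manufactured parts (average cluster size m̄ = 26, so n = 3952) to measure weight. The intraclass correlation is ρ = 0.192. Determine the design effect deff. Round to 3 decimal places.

5.800

deff = 1 + (26 − 1)·0.192 = 1 + 4.8 = 5.8.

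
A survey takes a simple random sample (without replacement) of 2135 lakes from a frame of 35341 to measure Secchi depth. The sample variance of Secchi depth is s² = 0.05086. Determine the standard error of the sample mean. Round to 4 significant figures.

0.004731

Under SRS without replacement, Var(ȳ) = (1 − f)·s²/n with f = n/N = 2135/35341 = 0.06041142.
Var(ȳ) = (1 − 0.06041142)·0.05086/2135 = 0.93958858·2.3822014 × 10^-5 = 2.2382892 × 10^-5.
SE(ȳ) = √(2.2382892 × 10^-5) = 0.004731.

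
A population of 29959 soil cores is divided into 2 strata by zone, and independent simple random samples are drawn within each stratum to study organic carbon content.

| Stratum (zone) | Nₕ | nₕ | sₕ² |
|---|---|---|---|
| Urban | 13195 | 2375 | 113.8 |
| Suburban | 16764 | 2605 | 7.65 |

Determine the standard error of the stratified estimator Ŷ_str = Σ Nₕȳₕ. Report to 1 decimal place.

2745.5

Var(Ŷ_str) = Σₕ Nₕ²(1 − fₕ)sₕ²/nₕ.
Urban: 13195²·(1 − 2375/13195)·113.8/2375 = 6.8409325 × 10^6.
Suburban: 16764²·(1 − 2605/16764)·7.65/2605 = 697050.02.
Sum = 7.5379825 × 10^6.
SE = √(7.5379825 × 10^6) = 2745.5.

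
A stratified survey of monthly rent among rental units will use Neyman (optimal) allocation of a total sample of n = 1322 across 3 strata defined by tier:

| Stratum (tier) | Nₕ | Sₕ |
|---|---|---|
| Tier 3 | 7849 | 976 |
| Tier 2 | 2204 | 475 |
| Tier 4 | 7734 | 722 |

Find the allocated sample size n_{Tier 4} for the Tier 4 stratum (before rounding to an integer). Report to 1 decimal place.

516.5

Neyman allocation: nₕ = n·NₕSₕ / Σⱼ NⱼSⱼ.
Σ NⱼSⱼ = 7849·976 + 2204·475 + 7734·722 = 1.4291472 × 10^7.
n_{Tier 4} = 1322·7734·722 / (1.4291472 × 10^7) = 516.5.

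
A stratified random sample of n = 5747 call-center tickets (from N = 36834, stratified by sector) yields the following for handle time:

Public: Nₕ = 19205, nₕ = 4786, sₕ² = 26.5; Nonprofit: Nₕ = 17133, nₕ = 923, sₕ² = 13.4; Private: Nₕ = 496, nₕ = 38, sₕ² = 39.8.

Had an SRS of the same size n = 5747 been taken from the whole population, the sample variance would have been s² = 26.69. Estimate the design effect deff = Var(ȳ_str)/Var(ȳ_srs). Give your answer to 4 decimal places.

1.0913

Var(ȳ_str) = Σ Wₕ²(1−fₕ)sₕ²/nₕ with Wₕ = Nₕ/36834:
  Public: (19205/36834)²·(1−4786/19205)·26.5/4786 = 0.0011301208
  Nonprofit: (17133/36834)²·(1−923/17133)·13.4/923 = 0.0029718149
  Private: (496/36834)²·(1−38/496)·39.8/38 = 1.753674 × 10^-4
  → Var(ȳ_str) = 0.0042773031.
Var(ȳ_srs) = (1 − 5747/36834)·26.69/5747 = 0.0039195599.
deff = 0.0042773031 / 0.0039195599 = 1.0913.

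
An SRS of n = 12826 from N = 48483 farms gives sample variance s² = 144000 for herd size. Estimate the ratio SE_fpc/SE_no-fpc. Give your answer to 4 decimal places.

f = n/N = 12826/48483 = 0.26454634.
SE_no-fpc = √(s²/n) = 3.3507006; SE_fpc = √((1−f)s²/n) = 2.8735138.
Ratio = √(1−f) = 0.85758595.

0.8576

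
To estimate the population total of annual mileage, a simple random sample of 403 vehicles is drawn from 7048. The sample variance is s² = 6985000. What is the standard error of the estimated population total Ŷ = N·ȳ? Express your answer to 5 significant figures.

Var(Ŷ) = N²·Var(ȳ) = N²·(1 − n/N)·s²/n.
f = 403/7048 = 0.05717934; Var(ȳ) = 0.94282066·6985000/403 = 16341.445.
Var(Ŷ) = 7048² · 16341.445 = 8.1174991 × 10^11.
SE(Ŷ) = √(8.1174991 × 10^11) = 900970.

900970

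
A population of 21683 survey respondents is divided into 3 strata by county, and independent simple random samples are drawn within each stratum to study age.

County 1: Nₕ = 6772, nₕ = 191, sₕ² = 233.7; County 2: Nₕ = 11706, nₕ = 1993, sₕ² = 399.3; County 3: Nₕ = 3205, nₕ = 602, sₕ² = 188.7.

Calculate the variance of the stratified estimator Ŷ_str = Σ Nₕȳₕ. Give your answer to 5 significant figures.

Var(Ŷ_str) = Σₕ Nₕ²(1 − fₕ)sₕ²/nₕ.
County 1: 6772²·(1 − 191/6772)·233.7/191 = 5.4529835 × 10^7.
County 2: 11706²·(1 − 1993/11706)·399.3/1993 = 2.2780011 × 10^7.
County 3: 3205²·(1 − 602/3205)·188.7/602 = 2.6150356 × 10^6.
Sum = 7.9924882 × 10^7.

7.9925 × 10^7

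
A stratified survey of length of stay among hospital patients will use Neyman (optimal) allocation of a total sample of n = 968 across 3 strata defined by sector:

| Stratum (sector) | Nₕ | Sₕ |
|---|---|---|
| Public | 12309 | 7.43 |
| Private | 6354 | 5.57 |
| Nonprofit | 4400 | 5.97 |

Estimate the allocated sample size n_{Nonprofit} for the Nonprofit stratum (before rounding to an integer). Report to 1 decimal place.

Neyman allocation: nₕ = n·NₕSₕ / Σⱼ NⱼSⱼ.
Σ NⱼSⱼ = 12309·7.43 + 6354·5.57 + 4400·5.97 = 153115.65.
n_{Nonprofit} = 968·4400·5.97 / 153115.65 = 166.1.

166.1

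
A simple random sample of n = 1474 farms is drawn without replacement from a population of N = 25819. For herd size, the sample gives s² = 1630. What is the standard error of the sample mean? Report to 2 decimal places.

Under SRS without replacement, Var(ȳ) = (1 − f)·s²/n with f = n/N = 1474/25819 = 0.05708974.
Var(ȳ) = (1 − 0.05708974)·1630/1474 = 0.94291026·1.1058345 = 1.0427027.
SE(ȳ) = √(1.0427027) = 1.02.

1.02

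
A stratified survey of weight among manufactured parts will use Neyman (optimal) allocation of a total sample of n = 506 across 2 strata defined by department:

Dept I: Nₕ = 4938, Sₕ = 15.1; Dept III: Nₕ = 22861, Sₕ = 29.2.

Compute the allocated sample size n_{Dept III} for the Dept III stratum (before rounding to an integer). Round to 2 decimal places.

455.16

Neyman allocation: nₕ = n·NₕSₕ / Σⱼ NⱼSⱼ.
Σ NⱼSⱼ = 4938·15.1 + 22861·29.2 = 742105.
n_{Dept III} = 506·22861·29.2 / 742105 = 455.16.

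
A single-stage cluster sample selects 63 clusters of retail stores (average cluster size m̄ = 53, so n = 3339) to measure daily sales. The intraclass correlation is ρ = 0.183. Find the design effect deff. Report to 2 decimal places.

deff = 1 + (53 − 1)·0.183 = 1 + 9.516 = 10.516.

10.52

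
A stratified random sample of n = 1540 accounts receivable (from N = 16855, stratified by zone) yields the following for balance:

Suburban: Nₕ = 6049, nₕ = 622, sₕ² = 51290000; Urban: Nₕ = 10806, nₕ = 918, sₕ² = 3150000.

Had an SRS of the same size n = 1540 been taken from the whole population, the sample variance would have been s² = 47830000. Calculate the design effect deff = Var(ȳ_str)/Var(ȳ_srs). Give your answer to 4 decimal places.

Var(ȳ_str) = Σ Wₕ²(1−fₕ)sₕ²/nₕ with Wₕ = Nₕ/16855:
  Suburban: (6049/16855)²·(1−622/6049)·51290000/622 = 9528.5805
  Urban: (10806/16855)²·(1−918/10806)·3150000/918 = 1290.5766
  → Var(ȳ_str) = 10819.157.
Var(ȳ_srs) = (1 − 1540/16855)·47830000/1540 = 28220.708.
deff = 10819.157 / 28220.708 = 0.3834.

0.3834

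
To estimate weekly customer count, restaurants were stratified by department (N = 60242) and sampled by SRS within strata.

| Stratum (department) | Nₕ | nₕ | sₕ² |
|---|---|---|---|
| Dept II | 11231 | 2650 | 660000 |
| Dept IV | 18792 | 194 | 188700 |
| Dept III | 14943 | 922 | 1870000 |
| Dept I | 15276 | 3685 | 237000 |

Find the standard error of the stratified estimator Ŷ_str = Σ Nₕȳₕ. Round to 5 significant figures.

Var(Ŷ_str) = Σₕ Nₕ²(1 − fₕ)sₕ²/nₕ.
Dept II: 11231²·(1 − 2650/11231)·660000/2650 = 2.4002385 × 10^10.
Dept IV: 18792²·(1 − 194/18792)·188700/194 = 3.3994559 × 10^11.
Dept III: 14943²·(1 − 922/14943)·1870000/922 = 4.2493986 × 10^11.
Dept I: 15276²·(1 − 3685/15276)·237000/3685 = 1.1387841 × 10^10.
Sum = 8.0027568 × 10^11.
SE = √(8.0027568 × 10^11) = 894580.

894580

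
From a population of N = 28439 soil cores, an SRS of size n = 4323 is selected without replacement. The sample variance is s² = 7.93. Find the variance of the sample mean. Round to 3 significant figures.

0.00156

Under SRS without replacement, Var(ȳ) = (1 − f)·s²/n with f = n/N = 4323/28439 = 0.15200956.
Var(ȳ) = (1 − 0.15200956)·7.93/4323 = 0.84799044·0.0018343743 = 0.0015555318.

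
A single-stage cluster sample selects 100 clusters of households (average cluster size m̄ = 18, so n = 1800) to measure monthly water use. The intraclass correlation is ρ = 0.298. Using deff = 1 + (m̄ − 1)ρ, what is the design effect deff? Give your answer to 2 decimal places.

6.07

deff = 1 + (18 − 1)·0.298 = 1 + 5.066 = 6.066.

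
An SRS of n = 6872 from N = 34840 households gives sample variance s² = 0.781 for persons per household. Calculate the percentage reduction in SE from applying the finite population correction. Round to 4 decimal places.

10.4034

f = n/N = 6872/34840 = 0.19724455.
SE_no-fpc = √(s²/n) = 0.010660656; SE_fpc = √((1−f)s²/n) = 0.0095515878.
Ratio = √(1−f) = 0.89596621. Reduction = 100·(1 − 0.89596621) = 10.4034%.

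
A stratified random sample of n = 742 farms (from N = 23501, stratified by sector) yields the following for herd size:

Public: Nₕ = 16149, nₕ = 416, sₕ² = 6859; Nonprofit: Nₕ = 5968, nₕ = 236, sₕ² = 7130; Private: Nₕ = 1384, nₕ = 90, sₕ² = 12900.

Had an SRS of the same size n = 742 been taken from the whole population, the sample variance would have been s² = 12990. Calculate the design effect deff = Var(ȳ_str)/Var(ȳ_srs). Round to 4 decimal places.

Var(ȳ_str) = Σ Wₕ²(1−fₕ)sₕ²/nₕ with Wₕ = Nₕ/23501:
  Public: (16149/23501)²·(1−416/16149)·6859/416 = 7.5849368
  Nonprofit: (5968/23501)²·(1−236/5968)·7130/236 = 1.8712846
  Private: (1384/23501)²·(1−90/1384)·12900/90 = 0.46477727
  → Var(ȳ_str) = 9.9209987.
Var(ȳ_srs) = (1 − 742/23501)·12990/742 = 16.953996.
deff = 9.9209987 / 16.953996 = 0.5852.

0.5852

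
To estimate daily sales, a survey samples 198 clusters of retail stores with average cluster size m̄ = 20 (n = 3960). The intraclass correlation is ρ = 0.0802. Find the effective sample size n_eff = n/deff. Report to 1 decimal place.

deff = 1 + (20 − 1)·0.0802 = 1 + 1.5238 = 2.5238.
n_eff = 3960 / 2.5238 = 1569.1.

1569.1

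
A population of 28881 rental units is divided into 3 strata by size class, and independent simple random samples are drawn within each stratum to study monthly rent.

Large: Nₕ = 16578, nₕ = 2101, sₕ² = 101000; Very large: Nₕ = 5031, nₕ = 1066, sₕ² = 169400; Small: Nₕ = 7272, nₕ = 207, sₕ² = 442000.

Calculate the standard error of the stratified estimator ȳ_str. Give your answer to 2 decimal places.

Var(ȳ_str) = Σₕ Wₕ²(1 − fₕ)sₕ²/nₕ with Wₕ = Nₕ/N, N = 28881.
Large: Wₕ = 0.57401060; term = 0.57401060²·(1 − 0.12673423)·101000/2101 = 13.831892.
Very large: Wₕ = 0.17419757; term = 0.17419757²·(1 − 0.21188630)·169400/1066 = 3.8003995.
Small: Wₕ = 0.25179184; term = 0.25179184²·(1 − 0.02846535)·442000/207 = 131.52052.
Sum = 149.15281.
SE = √(149.15281) = 12.21.

12.21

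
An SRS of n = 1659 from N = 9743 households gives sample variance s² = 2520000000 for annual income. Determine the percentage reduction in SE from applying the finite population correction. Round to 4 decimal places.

8.9108

f = n/N = 1659/9743 = 0.17027610.
SE_no-fpc = √(s²/n) = 1232.472; SE_fpc = √((1−f)s²/n) = 1122.6487.
Ratio = √(1−f) = 0.91089182. Reduction = 100·(1 − 0.91089182) = 8.9108%.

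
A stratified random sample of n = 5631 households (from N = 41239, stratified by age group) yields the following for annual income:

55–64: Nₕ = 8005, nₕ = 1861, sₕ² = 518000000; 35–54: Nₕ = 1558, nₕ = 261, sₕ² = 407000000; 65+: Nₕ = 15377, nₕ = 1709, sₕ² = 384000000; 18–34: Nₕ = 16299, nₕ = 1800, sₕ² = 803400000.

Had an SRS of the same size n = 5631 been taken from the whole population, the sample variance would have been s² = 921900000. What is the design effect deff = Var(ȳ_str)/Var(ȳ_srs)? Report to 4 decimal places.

0.7052

Var(ȳ_str) = Σ Wₕ²(1−fₕ)sₕ²/nₕ with Wₕ = Nₕ/41239:
  55–64: (8005/41239)²·(1−1861/8005)·518000000/1861 = 8049.6997
  35–54: (1558/41239)²·(1−261/1558)·407000000/261 = 1852.8706
  65+: (15377/41239)²·(1−1709/15377)·384000000/1709 = 27768.313
  18–34: (16299/41239)²·(1−1800/16299)·803400000/1800 = 62021.474
  → Var(ȳ_str) = 99692.357.
Var(ȳ_srs) = (1 − 5631/41239)·921900000/5631 = 141363.65.
deff = 99692.357 / 141363.65 = 0.7052.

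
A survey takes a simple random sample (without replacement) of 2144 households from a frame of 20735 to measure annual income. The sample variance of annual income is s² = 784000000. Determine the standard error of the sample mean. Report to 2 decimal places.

Under SRS without replacement, Var(ȳ) = (1 − f)·s²/n with f = n/N = 2144/20735 = 0.10340005.
Var(ȳ) = (1 − 0.10340005)·784000000/2144 = 0.89659995·365671.64 = 327861.18.
SE(ȳ) = √(327861.18) = 572.59.

572.59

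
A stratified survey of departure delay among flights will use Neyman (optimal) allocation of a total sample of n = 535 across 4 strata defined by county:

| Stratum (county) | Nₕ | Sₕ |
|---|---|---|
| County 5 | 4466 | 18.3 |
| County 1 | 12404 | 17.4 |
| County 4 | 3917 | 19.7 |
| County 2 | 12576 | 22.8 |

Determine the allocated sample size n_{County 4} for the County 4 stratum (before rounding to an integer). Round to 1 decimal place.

Neyman allocation: nₕ = n·NₕSₕ / Σⱼ NⱼSⱼ.
Σ NⱼSⱼ = 4466·18.3 + 12404·17.4 + 3917·19.7 + 12576·22.8 = 661455.1.
n_{County 4} = 535·3917·19.7 / 661455.1 = 62.4.

62.4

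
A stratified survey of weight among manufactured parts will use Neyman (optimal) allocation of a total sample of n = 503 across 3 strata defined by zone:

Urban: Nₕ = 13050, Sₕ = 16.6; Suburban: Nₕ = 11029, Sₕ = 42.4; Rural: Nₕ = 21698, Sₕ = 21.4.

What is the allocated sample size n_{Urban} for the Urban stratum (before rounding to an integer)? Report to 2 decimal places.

94.87

Neyman allocation: nₕ = n·NₕSₕ / Σⱼ NⱼSⱼ.
Σ NⱼSⱼ = 13050·16.6 + 11029·42.4 + 21698·21.4 = 1.1485968 × 10^6.
n_{Urban} = 503·13050·16.6 / (1.1485968 × 10^6) = 94.87.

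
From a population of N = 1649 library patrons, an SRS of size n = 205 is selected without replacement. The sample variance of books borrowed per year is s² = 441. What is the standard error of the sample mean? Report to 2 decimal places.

1.37

Under SRS without replacement, Var(ȳ) = (1 − f)·s²/n with f = n/N = 205/1649 = 0.12431777.
Var(ȳ) = (1 − 0.12431777)·441/205 = 0.87568223·2.1512195 = 1.8837847.
SE(ȳ) = √(1.8837847) = 1.37.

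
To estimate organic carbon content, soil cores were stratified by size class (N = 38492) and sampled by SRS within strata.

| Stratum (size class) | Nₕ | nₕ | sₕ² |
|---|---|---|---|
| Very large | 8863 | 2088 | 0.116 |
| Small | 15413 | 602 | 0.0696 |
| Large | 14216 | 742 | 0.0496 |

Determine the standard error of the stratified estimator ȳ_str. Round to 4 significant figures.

0.005358

Var(ȳ_str) = Σₕ Wₕ²(1 − fₕ)sₕ²/nₕ with Wₕ = Nₕ/N, N = 38492.
Very large: Wₕ = 0.23025564; term = 0.23025564²·(1 − 0.23558614)·0.116/2088 = 2.251524 × 10^-6.
Small: Wₕ = 0.40042087; term = 0.40042087²·(1 − 0.03905794)·0.0696/602 = 1.7813258 × 10^-5.
Large: Wₕ = 0.36932350; term = 0.36932350²·(1 − 0.05219471)·0.0496/742 = 8.6419306 × 10^-6.
Sum = 2.8706713 × 10^-5.
SE = √(2.8706713 × 10^-5) = 0.005358.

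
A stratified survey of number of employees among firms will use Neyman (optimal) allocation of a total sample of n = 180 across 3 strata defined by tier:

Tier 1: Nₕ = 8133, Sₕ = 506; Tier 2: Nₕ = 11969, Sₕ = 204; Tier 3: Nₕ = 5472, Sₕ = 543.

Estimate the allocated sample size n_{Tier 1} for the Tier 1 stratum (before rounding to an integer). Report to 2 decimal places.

Neyman allocation: nₕ = n·NₕSₕ / Σⱼ NⱼSⱼ.
Σ NⱼSⱼ = 8133·506 + 11969·204 + 5472·543 = 9.52827 × 10^6.
n_{Tier 1} = 180·8133·506 / (9.52827 × 10^6) = 77.74.

77.74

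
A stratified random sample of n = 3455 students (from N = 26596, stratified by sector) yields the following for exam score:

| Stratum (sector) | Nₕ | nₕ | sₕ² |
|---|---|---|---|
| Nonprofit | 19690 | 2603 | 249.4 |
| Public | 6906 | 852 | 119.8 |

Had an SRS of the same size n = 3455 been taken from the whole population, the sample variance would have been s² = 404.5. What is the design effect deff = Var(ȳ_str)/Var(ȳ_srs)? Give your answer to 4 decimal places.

0.5290

Var(ȳ_str) = Σ Wₕ²(1−fₕ)sₕ²/nₕ with Wₕ = Nₕ/26596:
  Nonprofit: (19690/26596)²·(1−2603/19690)·249.4/2603 = 0.045572323
  Public: (6906/26596)²·(1−852/6906)·119.8/852 = 0.0083110054
  → Var(ȳ_str) = 0.053883328.
Var(ȳ_srs) = (1 − 3455/26596)·404.5/3455 = 0.10186765.
deff = 0.053883328 / 0.10186765 = 0.5290.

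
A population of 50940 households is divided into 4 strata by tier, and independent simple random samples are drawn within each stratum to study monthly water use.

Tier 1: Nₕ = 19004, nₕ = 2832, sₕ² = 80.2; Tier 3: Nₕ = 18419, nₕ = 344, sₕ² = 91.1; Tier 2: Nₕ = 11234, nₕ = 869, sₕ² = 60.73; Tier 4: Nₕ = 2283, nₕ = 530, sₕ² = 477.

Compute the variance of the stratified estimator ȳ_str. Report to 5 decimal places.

Var(ȳ_str) = Σₕ Wₕ²(1 − fₕ)sₕ²/nₕ with Wₕ = Nₕ/N, N = 50940.
Tier 1: Wₕ = 0.37306635; term = 0.37306635²·(1 − 0.14902126)·80.2/2832 = 0.003354069.
Tier 3: Wₕ = 0.36158225; term = 0.36158225²·(1 − 0.01867637)·91.1/344 = 0.033977108.
Tier 2: Wₕ = 0.22053396; term = 0.22053396²·(1 − 0.07735446)·60.73/869 = 0.0031359516.
Tier 4: Wₕ = 0.04481743; term = 0.04481743²·(1 − 0.23215068)·477/530 = 0.0013880735.
Sum = 0.041855202.

0.04186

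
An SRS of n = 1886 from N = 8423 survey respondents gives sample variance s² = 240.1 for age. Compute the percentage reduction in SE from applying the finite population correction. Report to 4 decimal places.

11.9041

f = n/N = 1886/8423 = 0.22391072.
SE_no-fpc = √(s²/n) = 0.35680032; SE_fpc = √((1−f)s²/n) = 0.31432656.
Ratio = √(1−f) = 0.88095929. Reduction = 100·(1 − 0.88095929) = 11.9041%.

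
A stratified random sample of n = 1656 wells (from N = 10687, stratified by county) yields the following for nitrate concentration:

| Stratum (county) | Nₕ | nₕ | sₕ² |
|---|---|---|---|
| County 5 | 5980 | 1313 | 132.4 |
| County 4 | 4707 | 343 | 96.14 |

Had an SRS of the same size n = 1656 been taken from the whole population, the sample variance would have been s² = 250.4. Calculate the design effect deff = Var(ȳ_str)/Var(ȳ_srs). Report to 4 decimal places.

0.5874

Var(ȳ_str) = Σ Wₕ²(1−fₕ)sₕ²/nₕ with Wₕ = Nₕ/10687:
  County 5: (5980/10687)²·(1−1313/5980)·132.4/1313 = 0.024640563
  County 4: (4707/10687)²·(1−343/4707)·96.14/343 = 0.050411233
  → Var(ȳ_str) = 0.075051796.
Var(ȳ_srs) = (1 − 1656/10687)·250.4/1656 = 0.12777739.
deff = 0.075051796 / 0.12777739 = 0.5874.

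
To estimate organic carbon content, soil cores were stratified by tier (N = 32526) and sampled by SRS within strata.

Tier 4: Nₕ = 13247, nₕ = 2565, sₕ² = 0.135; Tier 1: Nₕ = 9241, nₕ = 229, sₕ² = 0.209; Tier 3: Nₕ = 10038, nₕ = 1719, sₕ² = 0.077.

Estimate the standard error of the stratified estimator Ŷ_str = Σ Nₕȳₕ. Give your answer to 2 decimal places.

Var(Ŷ_str) = Σₕ Nₕ²(1 − fₕ)sₕ²/nₕ.
Tier 4: 13247²·(1 − 2565/13247)·0.135/2565 = 7447.6028.
Tier 1: 9241²·(1 − 229/9241)·0.209/229 = 76006.539.
Tier 3: 10038²·(1 − 1719/10038)·0.077/1719 = 3740.5302.
Sum = 87194.672.
SE = √(87194.672) = 295.29.

295.29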